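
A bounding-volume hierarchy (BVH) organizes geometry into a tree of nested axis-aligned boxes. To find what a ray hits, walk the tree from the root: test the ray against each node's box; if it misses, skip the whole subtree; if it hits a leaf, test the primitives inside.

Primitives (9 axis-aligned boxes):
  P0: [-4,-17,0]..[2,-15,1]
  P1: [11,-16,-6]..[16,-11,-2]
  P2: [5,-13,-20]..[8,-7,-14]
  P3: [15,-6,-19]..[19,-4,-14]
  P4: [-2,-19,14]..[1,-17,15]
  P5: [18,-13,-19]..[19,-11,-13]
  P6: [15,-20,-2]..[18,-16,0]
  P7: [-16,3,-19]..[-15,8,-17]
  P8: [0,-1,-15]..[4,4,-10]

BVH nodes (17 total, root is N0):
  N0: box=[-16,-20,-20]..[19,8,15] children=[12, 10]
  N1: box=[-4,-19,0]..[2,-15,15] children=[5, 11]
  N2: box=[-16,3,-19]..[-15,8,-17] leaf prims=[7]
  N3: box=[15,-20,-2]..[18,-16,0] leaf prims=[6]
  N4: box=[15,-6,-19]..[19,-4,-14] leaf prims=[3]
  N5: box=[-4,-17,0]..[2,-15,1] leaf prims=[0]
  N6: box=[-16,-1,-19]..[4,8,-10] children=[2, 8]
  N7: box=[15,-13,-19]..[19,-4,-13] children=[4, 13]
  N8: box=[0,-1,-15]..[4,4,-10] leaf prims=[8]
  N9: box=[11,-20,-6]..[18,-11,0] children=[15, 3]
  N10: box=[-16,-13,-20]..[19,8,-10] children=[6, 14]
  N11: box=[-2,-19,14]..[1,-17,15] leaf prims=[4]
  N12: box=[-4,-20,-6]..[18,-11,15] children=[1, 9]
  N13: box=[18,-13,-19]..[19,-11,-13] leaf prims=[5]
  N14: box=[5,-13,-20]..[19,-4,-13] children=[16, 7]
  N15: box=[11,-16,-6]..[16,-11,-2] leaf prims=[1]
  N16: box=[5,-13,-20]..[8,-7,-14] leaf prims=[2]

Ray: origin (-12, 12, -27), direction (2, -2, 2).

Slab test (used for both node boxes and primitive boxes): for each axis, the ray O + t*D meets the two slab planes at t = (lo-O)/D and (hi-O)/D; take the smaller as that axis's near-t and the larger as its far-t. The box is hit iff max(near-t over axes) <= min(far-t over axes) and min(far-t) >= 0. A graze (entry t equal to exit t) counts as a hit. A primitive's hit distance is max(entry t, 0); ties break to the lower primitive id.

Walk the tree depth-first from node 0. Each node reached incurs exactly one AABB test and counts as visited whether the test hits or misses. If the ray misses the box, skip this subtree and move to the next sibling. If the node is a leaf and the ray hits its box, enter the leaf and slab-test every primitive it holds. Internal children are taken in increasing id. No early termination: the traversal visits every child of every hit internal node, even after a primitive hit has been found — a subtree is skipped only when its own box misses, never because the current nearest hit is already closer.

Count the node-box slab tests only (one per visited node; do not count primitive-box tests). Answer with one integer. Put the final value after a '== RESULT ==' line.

Walk:
N0 x:[-2,31/2] y:[2,16] z:[7/2,21] -> hit [7/2,31/2], descend [10, 12]
  N10 x:[-2,31/2] y:[2,25/2] z:[7/2,17/2] -> hit [7/2,17/2], descend [6, 14]
    N6 x:[-2,8] y:[2,13/2] z:[4,17/2] -> hit [4,13/2], descend [2, 8]
      N2 x:[-2,-3/2] y:[2,9/2] z:[4,5] -> miss, prune
      N8 x:[6,8] y:[4,13/2] z:[6,17/2] -> hit [6,13/2] leaf, test {P8@t=6}
    N14 x:[17/2,31/2] y:[8,25/2] z:[7/2,7] -> miss, prune
  N12 x:[4,15] y:[23/2,16] z:[21/2,21] -> hit [23/2,15], descend [1, 9]
    N1 x:[4,7] y:[27/2,31/2] z:[27/2,21] -> miss, prune
    N9 x:[23/2,15] y:[23/2,16] z:[21/2,27/2] -> hit [23/2,27/2], descend [3, 15]
      N3 x:[27/2,15] y:[14,16] z:[25/2,27/2] -> miss, prune
      N15 x:[23/2,14] y:[23/2,14] z:[21/2,25/2] -> hit [23/2,25/2] leaf, test {P1@t=23/2}

11 AABB tests over nodes [0, 10, 6, 2, 8, 14, 12, 1, 9, 3, 15]; 2 leaves entered; closest P8.

== RESULT ==
11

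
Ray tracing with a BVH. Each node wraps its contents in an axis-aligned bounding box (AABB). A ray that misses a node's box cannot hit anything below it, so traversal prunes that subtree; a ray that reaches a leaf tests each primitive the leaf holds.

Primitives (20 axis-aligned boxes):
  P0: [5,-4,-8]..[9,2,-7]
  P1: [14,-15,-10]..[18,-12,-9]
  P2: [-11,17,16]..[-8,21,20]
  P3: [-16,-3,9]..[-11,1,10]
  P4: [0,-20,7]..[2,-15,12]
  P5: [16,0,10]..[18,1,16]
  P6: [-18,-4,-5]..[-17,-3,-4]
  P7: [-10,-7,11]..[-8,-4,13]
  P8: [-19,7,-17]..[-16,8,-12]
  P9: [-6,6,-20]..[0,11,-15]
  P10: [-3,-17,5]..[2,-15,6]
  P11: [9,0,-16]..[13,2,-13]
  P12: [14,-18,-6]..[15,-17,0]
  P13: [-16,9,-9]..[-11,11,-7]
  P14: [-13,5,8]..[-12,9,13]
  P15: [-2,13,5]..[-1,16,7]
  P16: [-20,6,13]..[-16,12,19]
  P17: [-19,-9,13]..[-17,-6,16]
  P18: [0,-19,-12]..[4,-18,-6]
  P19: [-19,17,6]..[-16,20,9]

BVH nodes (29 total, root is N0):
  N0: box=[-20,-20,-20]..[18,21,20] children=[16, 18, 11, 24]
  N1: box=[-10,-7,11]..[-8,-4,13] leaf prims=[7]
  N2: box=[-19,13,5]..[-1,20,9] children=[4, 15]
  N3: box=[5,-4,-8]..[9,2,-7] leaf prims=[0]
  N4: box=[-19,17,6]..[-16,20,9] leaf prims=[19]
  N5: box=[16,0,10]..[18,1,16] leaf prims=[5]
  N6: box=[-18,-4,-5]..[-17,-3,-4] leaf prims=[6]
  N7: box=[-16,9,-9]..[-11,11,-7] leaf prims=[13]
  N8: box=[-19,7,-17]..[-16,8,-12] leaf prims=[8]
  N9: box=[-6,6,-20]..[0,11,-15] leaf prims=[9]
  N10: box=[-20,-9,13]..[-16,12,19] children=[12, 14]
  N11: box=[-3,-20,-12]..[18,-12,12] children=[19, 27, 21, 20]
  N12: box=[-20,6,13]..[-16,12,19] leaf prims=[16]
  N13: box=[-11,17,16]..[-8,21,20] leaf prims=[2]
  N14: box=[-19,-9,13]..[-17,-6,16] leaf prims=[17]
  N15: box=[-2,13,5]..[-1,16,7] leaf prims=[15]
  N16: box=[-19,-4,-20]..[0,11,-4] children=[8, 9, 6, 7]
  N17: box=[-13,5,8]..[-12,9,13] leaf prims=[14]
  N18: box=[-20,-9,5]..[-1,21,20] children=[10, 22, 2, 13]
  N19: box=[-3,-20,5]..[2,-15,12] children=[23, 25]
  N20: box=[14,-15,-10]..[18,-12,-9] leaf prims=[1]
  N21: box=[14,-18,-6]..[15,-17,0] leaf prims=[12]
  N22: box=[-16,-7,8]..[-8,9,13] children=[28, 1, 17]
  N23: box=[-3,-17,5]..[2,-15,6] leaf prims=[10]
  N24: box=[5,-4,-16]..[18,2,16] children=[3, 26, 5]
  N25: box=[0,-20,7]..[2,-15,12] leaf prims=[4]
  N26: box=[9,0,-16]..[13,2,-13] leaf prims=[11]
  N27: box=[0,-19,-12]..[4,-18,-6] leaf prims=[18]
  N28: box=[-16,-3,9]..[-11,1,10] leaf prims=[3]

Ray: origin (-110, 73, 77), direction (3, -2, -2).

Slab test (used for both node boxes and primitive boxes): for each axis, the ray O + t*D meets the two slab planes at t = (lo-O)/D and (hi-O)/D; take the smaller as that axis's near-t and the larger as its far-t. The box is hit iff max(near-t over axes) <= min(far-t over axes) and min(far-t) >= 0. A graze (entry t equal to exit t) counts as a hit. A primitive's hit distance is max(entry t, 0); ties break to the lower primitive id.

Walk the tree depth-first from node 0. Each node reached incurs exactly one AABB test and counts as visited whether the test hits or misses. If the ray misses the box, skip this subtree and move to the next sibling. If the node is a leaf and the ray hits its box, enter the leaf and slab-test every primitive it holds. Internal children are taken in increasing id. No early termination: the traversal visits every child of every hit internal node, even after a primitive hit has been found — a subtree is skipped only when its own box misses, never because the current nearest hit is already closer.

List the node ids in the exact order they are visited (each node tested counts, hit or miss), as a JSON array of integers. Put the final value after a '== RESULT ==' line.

Traverse from the root:
N0 x:[30,128/3] y:[26,93/2] z:[57/2,97/2] -> hit [30,128/3], descend [11, 16, 18, 24]
  N11 x:[107/3,128/3] y:[85/2,93/2] z:[65/2,89/2] -> hit [85/2,128/3], descend [19, 20, 21, 27]
    N19 x:[107/3,112/3] y:[44,93/2] z:[65/2,36] -> miss, prune
    N20 x:[124/3,128/3] y:[85/2,44] z:[43,87/2] -> miss, prune
    N21 x:[124/3,125/3] y:[45,91/2] z:[77/2,83/2] -> miss, prune
    N27 x:[110/3,38] y:[91/2,46] z:[83/2,89/2] -> miss, prune
  N16 x:[91/3,110/3] y:[31,77/2] z:[81/2,97/2] -> miss, prune
  N18 x:[30,109/3] y:[26,41] z:[57/2,36] -> hit [30,36], descend [2, 10, 13, 22]
    N2 x:[91/3,109/3] y:[53/2,30] z:[34,36] -> miss, prune
    N10 x:[30,94/3] y:[61/2,41] z:[29,32] -> hit [61/2,94/3], descend [12, 14]
      N12 x:[30,94/3] y:[61/2,67/2] z:[29,32] -> hit [61/2,94/3] leaf, test {P16@t=61/2}
      N14 x:[91/3,31] y:[79/2,41] z:[61/2,32] -> miss, prune
    N13 x:[33,34] y:[26,28] z:[57/2,61/2] -> miss, prune
    N22 x:[94/3,34] y:[32,40] z:[32,69/2] -> hit [32,34], descend [1, 17, 28]
      N1 x:[100/3,34] y:[77/2,40] z:[32,33] -> miss, prune
      N17 x:[97/3,98/3] y:[32,34] z:[32,69/2] -> hit [97/3,98/3] leaf, test {P14@t=97/3}
      N28 x:[94/3,33] y:[36,38] z:[67/2,34] -> miss, prune
  N24 x:[115/3,128/3] y:[71/2,77/2] z:[61/2,93/2] -> hit [115/3,77/2], descend [3, 5, 26]
    N3 x:[115/3,119/3] y:[71/2,77/2] z:[42,85/2] -> miss, prune
    N5 x:[42,128/3] y:[36,73/2] z:[61/2,67/2] -> miss, prune
    N26 x:[119/3,41] y:[71/2,73/2] z:[45,93/2] -> miss, prune

order=[0, 11, 19, 20, 21, 27, 16, 18, 2, 10, 12, 14, 13, 22, 1, 17, 28, 24, 3, 5, 26]  |boxes|=21  |leaves|=2  hit=P16

== RESULT ==
[0, 11, 19, 20, 21, 27, 16, 18, 2, 10, 12, 14, 13, 22, 1, 17, 28, 24, 3, 5, 26]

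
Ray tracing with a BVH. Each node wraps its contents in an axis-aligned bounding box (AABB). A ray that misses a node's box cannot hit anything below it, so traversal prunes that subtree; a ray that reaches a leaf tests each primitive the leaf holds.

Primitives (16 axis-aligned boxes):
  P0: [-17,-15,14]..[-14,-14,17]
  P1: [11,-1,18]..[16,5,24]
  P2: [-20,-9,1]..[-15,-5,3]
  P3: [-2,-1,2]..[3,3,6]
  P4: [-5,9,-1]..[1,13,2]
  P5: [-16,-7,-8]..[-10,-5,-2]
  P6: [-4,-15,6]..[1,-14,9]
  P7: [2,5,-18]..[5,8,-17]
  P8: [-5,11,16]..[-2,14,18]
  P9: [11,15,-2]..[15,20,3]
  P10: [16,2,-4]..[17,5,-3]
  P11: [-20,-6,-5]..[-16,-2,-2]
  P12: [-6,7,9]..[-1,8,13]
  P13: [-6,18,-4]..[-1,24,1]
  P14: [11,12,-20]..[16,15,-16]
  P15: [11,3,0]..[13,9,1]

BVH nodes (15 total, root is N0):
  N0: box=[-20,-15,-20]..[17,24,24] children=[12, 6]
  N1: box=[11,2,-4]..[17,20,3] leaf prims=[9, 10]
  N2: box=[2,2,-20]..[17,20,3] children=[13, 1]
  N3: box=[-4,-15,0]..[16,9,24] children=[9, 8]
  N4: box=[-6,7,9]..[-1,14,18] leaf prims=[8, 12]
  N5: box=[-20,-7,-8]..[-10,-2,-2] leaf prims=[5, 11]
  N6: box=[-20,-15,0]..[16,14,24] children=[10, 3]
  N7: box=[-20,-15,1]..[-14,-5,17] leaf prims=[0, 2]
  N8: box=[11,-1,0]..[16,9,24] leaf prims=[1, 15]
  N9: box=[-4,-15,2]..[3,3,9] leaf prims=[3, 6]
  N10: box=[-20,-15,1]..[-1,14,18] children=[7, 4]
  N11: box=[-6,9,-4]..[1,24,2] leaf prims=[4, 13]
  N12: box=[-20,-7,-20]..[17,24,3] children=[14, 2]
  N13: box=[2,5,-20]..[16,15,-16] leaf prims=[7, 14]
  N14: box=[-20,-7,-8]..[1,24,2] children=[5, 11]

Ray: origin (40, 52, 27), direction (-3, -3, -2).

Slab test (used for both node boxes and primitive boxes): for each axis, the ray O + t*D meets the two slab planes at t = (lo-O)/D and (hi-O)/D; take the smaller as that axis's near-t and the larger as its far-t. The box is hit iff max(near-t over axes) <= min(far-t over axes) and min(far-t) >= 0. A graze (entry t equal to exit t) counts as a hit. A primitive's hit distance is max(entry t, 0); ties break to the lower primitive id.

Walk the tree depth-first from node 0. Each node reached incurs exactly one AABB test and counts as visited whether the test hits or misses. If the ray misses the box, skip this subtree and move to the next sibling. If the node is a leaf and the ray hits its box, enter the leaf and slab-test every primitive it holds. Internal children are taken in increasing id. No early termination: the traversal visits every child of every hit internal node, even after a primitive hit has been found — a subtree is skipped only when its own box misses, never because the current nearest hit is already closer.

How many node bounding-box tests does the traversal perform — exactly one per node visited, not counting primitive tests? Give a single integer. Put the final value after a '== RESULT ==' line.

Walk:
N0 x:[23/3,20] y:[28/3,67/3] z:[3/2,47/2] -> hit [28/3,20], descend [6, 12]
  N6 x:[8,20] y:[38/3,67/3] z:[3/2,27/2] -> hit [38/3,27/2], descend [3, 10]
    N3 x:[8,44/3] y:[43/3,67/3] z:[3/2,27/2] -> miss, prune
    N10 x:[41/3,20] y:[38/3,67/3] z:[9/2,13] -> miss, prune
  N12 x:[23/3,20] y:[28/3,59/3] z:[12,47/2] -> hit [12,59/3], descend [2, 14]
    N2 x:[23/3,38/3] y:[32/3,50/3] z:[12,47/2] -> hit [12,38/3], descend [1, 13]
      N1 x:[23/3,29/3] y:[32/3,50/3] z:[12,31/2] -> miss, prune
      N13 x:[8,38/3] y:[37/3,47/3] z:[43/2,47/2] -> miss, prune
    N14 x:[13,20] y:[28/3,59/3] z:[25/2,35/2] -> hit [13,35/2], descend [5, 11]
      N5 x:[50/3,20] y:[18,59/3] z:[29/2,35/2] -> miss, prune
      N11 x:[13,46/3] y:[28/3,43/3] z:[25/2,31/2] -> hit [13,43/3] leaf, test {P4@t=13, P13(miss)}

Visited [0, 6, 3, 10, 12, 2, 1, 13, 14, 5, 11]. Tests: 11 box, 1 leaf. Nearest: P4.

== RESULT ==
11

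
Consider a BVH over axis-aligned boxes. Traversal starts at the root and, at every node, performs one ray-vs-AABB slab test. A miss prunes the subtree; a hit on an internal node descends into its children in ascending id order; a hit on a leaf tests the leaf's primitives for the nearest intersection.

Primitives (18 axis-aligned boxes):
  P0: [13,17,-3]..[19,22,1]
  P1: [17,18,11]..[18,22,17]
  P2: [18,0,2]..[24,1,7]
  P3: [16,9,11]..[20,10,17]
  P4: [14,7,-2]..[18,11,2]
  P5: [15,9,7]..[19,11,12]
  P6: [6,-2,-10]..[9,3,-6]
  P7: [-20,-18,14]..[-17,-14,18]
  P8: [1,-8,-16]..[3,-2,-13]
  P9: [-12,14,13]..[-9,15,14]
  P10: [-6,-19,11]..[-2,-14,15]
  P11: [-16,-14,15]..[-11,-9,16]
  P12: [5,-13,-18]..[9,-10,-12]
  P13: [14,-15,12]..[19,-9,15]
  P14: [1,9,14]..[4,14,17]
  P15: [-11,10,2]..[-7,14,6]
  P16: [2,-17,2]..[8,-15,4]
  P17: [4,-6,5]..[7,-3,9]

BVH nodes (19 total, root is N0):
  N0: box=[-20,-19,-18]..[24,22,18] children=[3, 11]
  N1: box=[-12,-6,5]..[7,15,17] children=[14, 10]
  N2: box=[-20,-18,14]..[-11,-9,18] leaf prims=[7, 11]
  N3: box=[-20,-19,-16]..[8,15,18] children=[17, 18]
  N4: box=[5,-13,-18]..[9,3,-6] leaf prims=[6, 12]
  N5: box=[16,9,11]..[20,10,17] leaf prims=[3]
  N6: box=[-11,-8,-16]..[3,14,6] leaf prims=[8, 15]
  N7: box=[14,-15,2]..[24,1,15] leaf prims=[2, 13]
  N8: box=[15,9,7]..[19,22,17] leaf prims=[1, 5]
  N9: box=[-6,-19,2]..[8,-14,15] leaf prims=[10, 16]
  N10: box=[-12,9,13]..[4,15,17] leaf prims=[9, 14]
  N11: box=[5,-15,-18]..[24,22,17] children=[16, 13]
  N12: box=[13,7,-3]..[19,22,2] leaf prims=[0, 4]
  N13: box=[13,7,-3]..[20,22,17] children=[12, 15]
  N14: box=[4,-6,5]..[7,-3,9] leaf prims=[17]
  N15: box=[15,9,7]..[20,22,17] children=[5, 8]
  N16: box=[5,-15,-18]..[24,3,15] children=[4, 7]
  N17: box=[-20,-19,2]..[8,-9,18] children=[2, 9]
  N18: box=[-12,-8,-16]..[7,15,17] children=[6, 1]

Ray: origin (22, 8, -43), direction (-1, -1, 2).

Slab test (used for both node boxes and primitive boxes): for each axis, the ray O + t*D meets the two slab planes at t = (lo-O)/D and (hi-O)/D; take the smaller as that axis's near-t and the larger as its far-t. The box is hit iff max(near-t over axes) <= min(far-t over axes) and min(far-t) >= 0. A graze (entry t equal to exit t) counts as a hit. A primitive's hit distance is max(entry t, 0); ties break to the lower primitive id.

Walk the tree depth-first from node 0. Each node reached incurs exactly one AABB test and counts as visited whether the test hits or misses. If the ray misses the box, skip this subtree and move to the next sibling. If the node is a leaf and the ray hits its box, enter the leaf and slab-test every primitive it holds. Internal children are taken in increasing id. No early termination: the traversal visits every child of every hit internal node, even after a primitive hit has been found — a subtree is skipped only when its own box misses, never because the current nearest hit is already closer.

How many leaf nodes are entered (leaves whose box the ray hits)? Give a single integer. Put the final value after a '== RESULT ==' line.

Traverse from the root:
N0 x:[-2,42] y:[-14,27] z:[25/2,61/2] -> hit [25/2,27], descend [3, 11]
  N3 x:[14,42] y:[-7,27] z:[27/2,61/2] -> hit [14,27], descend [17, 18]
    N17 x:[14,42] y:[17,27] z:[45/2,61/2] -> hit [45/2,27], descend [2, 9]
      N2 x:[33,42] y:[17,26] z:[57/2,61/2] -> miss, prune
      N9 x:[14,28] y:[22,27] z:[45/2,29] -> hit [45/2,27] leaf, test {P10@t=27, P16(miss)}
    N18 x:[15,34] y:[-7,16] z:[27/2,30] -> hit [15,16], descend [1, 6]
      N1 x:[15,34] y:[-7,14] z:[24,30] -> miss, prune
      N6 x:[19,33] y:[-6,16] z:[27/2,49/2] -> miss, prune
  N11 x:[-2,17] y:[-14,23] z:[25/2,30] -> hit [25/2,17], descend [13, 16]
    N13 x:[2,9] y:[-14,1] z:[20,30] -> miss, prune
    N16 x:[-2,17] y:[5,23] z:[25/2,29] -> hit [25/2,17], descend [4, 7]
      N4 x:[13,17] y:[5,21] z:[25/2,37/2] -> hit [13,17] leaf, test {P6(miss), P12(miss)}
      N7 x:[-2,8] y:[7,23] z:[45/2,29] -> miss, prune

order=[0, 3, 17, 2, 9, 18, 1, 6, 11, 13, 16, 4, 7]  |boxes|=13  |leaves|=2  hit=P10

== RESULT ==
2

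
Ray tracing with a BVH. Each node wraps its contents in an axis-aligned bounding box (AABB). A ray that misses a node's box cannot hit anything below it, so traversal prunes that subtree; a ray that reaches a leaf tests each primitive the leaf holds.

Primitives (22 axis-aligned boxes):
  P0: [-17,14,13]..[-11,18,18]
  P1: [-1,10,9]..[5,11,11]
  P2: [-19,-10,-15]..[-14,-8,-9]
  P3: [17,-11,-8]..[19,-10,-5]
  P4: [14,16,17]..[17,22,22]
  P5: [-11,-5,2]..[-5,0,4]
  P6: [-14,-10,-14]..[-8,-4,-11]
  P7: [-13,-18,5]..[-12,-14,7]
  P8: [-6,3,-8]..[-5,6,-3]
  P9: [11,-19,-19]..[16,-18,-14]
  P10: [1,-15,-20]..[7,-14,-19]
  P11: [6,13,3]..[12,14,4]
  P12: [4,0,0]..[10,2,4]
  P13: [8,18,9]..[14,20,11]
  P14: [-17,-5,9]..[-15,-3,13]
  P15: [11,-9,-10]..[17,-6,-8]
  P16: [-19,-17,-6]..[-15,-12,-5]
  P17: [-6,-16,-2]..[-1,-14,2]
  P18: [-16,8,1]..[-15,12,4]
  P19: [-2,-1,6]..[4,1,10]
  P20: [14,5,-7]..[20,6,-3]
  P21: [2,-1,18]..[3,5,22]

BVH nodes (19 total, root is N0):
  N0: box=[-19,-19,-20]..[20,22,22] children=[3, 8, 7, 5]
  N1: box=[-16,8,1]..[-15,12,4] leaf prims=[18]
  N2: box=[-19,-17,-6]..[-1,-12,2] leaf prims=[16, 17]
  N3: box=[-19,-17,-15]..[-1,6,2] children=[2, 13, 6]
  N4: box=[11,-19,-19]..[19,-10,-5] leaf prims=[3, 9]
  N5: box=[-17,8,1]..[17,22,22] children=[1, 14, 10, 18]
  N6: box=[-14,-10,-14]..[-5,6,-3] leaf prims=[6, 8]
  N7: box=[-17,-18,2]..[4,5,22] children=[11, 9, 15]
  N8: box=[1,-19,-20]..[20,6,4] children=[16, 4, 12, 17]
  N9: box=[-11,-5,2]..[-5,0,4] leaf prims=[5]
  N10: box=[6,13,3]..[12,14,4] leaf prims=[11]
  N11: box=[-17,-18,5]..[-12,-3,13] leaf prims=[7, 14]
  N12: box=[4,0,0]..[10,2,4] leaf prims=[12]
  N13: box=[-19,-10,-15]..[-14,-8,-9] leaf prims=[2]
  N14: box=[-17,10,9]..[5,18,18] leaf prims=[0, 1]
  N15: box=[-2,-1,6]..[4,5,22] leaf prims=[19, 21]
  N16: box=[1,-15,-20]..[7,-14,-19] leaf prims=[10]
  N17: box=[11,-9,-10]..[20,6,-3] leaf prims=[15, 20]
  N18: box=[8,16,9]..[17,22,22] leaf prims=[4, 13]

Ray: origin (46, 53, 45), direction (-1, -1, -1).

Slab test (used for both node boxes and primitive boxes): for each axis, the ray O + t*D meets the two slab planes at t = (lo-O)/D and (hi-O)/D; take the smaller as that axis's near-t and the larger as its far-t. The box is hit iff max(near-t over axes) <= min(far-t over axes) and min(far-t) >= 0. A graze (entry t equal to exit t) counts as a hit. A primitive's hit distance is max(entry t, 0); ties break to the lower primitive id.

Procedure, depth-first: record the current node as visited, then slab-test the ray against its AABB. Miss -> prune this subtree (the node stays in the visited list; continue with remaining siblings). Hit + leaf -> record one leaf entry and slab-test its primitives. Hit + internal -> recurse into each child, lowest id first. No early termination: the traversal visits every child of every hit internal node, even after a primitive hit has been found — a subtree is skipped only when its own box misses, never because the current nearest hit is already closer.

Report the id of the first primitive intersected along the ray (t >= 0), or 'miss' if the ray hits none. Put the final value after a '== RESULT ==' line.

Trace the traversal:
N0 x:[26,65] y:[31,72] z:[23,65] -> hit [31,65], descend [3, 5, 7, 8]
  N3 x:[47,65] y:[47,70] z:[43,60] -> hit [47,60], descend [2, 6, 13]
    N2 x:[47,65] y:[65,70] z:[43,51] -> miss, prune
    N6 x:[51,60] y:[47,63] z:[48,59] -> hit [51,59] leaf, test {P6@t=57, P8(miss)}
    N13 x:[60,65] y:[61,63] z:[54,60] -> miss, prune
  N5 x:[29,63] y:[31,45] z:[23,44] -> hit [31,44], descend [1, 10, 14, 18]
    N1 x:[61,62] y:[41,45] z:[41,44] -> miss, prune
    N10 x:[34,40] y:[39,40] z:[41,42] -> miss, prune
    N14 x:[41,63] y:[35,43] z:[27,36] -> miss, prune
    N18 x:[29,38] y:[31,37] z:[23,36] -> hit [31,36] leaf, test {P4(miss), P13@t=34}
  N7 x:[42,63] y:[48,71] z:[23,43] -> miss, prune
  N8 x:[26,45] y:[47,72] z:[41,65] -> miss, prune

Summary -> nodes [0, 3, 2, 6, 13, 5, 1, 10, 14, 18, 7, 8]; box-tests=12; leaf-entries=2; first=P13

== RESULT ==
13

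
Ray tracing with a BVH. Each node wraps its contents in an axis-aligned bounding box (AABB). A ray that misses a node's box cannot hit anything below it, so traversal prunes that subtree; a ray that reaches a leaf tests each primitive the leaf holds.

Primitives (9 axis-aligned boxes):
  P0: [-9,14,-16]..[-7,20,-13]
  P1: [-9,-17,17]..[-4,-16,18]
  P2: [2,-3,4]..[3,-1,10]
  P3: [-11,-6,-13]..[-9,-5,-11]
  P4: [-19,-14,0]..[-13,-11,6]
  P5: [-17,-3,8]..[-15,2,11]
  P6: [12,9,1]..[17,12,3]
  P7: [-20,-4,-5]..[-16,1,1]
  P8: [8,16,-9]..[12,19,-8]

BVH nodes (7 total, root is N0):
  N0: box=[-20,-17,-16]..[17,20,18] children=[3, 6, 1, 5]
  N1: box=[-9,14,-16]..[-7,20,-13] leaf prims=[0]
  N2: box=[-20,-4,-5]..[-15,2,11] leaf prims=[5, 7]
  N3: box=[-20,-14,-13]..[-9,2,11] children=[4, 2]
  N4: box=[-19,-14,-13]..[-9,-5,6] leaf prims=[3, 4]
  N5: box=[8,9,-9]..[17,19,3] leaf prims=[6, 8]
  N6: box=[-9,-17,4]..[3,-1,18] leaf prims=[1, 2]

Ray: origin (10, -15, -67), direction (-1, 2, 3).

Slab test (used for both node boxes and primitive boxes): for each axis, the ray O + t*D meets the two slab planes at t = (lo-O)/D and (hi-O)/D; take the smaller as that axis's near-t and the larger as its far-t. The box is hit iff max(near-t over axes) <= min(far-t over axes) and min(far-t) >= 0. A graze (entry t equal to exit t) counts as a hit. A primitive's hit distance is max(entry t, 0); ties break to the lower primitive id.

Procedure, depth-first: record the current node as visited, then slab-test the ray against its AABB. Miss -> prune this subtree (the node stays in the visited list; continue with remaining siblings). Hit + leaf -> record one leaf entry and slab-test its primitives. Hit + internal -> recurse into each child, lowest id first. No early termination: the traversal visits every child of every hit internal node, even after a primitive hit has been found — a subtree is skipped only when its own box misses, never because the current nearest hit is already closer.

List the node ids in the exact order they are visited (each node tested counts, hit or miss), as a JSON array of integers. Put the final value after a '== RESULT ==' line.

Trace the traversal:
N0 x:[-7,30] y:[-1,35/2] z:[17,85/3] -> hit [17,35/2], descend [1, 3, 5, 6]
  N1 x:[17,19] y:[29/2,35/2] z:[17,18] -> hit [17,35/2] leaf, test {P0@t=17}
  N3 x:[19,30] y:[1/2,17/2] z:[18,26] -> miss, prune
  N5 x:[-7,2] y:[12,17] z:[58/3,70/3] -> miss, prune
  N6 x:[7,19] y:[-1,7] z:[71/3,85/3] -> miss, prune

5 AABB tests over nodes [0, 1, 3, 5, 6]; 1 leaf entered; closest P0.

== RESULT ==
[0, 1, 3, 5, 6]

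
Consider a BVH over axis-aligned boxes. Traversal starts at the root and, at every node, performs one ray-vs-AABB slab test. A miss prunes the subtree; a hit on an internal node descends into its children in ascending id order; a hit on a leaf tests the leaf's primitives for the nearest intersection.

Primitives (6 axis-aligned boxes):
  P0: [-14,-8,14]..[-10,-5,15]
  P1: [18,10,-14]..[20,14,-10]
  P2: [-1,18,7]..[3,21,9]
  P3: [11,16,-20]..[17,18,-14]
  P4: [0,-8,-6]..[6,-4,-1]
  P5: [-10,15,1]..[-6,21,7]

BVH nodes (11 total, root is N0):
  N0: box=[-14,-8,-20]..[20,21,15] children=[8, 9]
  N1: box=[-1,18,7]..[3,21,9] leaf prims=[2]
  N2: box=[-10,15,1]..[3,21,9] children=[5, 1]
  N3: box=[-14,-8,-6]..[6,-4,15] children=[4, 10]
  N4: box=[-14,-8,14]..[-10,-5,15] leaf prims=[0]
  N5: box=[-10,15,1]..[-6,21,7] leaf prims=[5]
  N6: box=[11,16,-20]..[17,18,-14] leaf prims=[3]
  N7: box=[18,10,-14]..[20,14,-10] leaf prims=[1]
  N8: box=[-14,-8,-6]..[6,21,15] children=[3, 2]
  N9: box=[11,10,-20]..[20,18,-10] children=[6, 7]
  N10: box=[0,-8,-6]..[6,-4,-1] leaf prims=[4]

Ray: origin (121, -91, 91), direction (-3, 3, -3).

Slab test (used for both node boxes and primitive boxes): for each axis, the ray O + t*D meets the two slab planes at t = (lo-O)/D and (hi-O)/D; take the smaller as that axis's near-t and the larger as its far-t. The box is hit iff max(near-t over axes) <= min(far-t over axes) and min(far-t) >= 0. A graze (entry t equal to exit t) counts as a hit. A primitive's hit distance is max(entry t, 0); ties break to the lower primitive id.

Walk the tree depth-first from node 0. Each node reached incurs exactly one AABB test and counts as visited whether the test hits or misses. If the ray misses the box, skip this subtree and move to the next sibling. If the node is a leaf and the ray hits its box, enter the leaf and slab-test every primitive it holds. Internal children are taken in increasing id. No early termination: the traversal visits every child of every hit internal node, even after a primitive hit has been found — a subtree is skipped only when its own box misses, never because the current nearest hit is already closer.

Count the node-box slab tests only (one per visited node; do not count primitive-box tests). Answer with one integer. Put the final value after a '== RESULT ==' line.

Trace the traversal:
N0 x:[101/3,45] y:[83/3,112/3] z:[76/3,37] -> hit [101/3,37], descend [8, 9]
  N8 x:[115/3,45] y:[83/3,112/3] z:[76/3,97/3] -> miss, prune
  N9 x:[101/3,110/3] y:[101/3,109/3] z:[101/3,37] -> hit [101/3,109/3], descend [6, 7]
    N6 x:[104/3,110/3] y:[107/3,109/3] z:[35,37] -> hit [107/3,109/3] leaf, test {P3@t=107/3}
    N7 x:[101/3,103/3] y:[101/3,35] z:[101/3,35] -> hit [101/3,103/3] leaf, test {P1@t=101/3}

Summary -> nodes [0, 8, 9, 6, 7]; box-tests=5; leaf-entries=2; first=P1

== RESULT ==
5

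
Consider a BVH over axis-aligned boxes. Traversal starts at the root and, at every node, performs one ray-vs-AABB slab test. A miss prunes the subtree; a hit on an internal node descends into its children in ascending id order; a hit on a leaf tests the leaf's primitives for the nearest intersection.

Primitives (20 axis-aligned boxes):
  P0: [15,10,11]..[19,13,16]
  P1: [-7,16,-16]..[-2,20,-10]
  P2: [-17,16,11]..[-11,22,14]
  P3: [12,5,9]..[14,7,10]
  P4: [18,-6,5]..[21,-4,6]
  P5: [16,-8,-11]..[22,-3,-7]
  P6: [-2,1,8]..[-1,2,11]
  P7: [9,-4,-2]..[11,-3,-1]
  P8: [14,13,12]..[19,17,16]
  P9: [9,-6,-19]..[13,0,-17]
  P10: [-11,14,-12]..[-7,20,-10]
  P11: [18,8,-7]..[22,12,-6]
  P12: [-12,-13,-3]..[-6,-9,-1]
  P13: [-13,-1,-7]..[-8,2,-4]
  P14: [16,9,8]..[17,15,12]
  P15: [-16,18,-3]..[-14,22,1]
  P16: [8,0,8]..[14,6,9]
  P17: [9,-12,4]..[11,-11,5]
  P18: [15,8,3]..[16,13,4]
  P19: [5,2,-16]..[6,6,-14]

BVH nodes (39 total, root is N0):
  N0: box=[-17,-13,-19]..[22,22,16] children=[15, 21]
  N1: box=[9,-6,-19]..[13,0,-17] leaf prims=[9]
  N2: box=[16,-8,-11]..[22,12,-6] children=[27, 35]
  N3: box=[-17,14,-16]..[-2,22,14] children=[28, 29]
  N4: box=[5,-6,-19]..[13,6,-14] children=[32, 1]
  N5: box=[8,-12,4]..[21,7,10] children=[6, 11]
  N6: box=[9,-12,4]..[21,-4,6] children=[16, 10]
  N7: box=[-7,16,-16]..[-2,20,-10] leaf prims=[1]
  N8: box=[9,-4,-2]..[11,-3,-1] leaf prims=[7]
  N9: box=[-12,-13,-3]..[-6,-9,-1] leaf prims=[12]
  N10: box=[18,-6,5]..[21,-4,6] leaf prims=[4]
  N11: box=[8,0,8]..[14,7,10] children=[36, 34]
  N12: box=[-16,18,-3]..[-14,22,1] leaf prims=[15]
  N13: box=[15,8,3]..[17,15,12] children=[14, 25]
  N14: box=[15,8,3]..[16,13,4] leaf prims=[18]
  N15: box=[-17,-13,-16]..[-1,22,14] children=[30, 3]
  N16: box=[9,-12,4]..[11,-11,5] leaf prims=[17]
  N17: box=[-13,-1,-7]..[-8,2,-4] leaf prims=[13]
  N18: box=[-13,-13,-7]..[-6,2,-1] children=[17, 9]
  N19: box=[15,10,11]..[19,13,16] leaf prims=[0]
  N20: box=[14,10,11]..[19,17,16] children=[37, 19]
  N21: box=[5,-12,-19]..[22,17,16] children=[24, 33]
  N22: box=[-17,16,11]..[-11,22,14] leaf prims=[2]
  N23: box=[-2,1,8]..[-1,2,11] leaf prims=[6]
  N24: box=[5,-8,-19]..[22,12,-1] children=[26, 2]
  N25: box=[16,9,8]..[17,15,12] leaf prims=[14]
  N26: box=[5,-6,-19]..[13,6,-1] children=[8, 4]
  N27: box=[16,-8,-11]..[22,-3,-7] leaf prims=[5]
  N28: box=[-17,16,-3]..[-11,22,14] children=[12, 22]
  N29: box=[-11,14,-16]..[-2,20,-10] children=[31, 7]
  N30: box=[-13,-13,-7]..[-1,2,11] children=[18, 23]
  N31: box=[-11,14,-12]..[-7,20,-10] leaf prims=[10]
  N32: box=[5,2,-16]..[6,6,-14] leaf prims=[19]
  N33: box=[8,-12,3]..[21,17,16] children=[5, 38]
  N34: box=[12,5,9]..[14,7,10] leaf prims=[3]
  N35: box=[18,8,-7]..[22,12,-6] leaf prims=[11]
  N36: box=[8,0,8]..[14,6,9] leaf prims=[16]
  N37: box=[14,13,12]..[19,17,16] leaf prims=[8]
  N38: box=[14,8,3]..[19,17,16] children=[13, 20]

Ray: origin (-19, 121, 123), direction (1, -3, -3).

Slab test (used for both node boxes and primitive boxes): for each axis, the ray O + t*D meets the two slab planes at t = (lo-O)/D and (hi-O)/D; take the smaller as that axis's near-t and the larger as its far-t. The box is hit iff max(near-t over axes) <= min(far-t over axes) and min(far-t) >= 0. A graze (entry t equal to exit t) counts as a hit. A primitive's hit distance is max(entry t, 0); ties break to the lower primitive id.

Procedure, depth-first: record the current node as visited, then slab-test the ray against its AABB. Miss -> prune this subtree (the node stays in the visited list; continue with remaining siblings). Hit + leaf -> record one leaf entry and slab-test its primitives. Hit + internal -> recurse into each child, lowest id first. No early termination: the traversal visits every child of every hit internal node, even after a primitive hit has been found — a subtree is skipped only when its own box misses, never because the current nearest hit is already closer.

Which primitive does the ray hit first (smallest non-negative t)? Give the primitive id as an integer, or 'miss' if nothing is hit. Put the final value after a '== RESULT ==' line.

Walk:
N0 x:[2,41] y:[33,134/3] z:[107/3,142/3] -> hit [107/3,41], descend [15, 21]
  N15 x:[2,18] y:[33,134/3] z:[109/3,139/3] -> miss, prune
  N21 x:[24,41] y:[104/3,133/3] z:[107/3,142/3] -> hit [107/3,41], descend [24, 33]
    N24 x:[24,41] y:[109/3,43] z:[124/3,142/3] -> miss, prune
    N33 x:[27,40] y:[104/3,133/3] z:[107/3,40] -> hit [107/3,40], descend [5, 38]
      N5 x:[27,40] y:[38,133/3] z:[113/3,119/3] -> hit [38,119/3], descend [6, 11]
        N6 x:[28,40] y:[125/3,133/3] z:[39,119/3] -> miss, prune
        N11 x:[27,33] y:[38,121/3] z:[113/3,115/3] -> miss, prune
      N38 x:[33,38] y:[104/3,113/3] z:[107/3,40] -> hit [107/3,113/3], descend [13, 20]
        N13 x:[34,36] y:[106/3,113/3] z:[37,40] -> miss, prune
        N20 x:[33,38] y:[104/3,37] z:[107/3,112/3] -> hit [107/3,37], descend [19, 37]
          N19 x:[34,38] y:[36,37] z:[107/3,112/3] -> hit [36,37] leaf, test {P0@t=36}
          N37 x:[33,38] y:[104/3,36] z:[107/3,37] -> hit [107/3,36] leaf, test {P8@t=107/3}

order=[0, 15, 21, 24, 33, 5, 6, 11, 38, 13, 20, 19, 37]  |boxes|=13  |leaves|=2  hit=P8

== RESULT ==
8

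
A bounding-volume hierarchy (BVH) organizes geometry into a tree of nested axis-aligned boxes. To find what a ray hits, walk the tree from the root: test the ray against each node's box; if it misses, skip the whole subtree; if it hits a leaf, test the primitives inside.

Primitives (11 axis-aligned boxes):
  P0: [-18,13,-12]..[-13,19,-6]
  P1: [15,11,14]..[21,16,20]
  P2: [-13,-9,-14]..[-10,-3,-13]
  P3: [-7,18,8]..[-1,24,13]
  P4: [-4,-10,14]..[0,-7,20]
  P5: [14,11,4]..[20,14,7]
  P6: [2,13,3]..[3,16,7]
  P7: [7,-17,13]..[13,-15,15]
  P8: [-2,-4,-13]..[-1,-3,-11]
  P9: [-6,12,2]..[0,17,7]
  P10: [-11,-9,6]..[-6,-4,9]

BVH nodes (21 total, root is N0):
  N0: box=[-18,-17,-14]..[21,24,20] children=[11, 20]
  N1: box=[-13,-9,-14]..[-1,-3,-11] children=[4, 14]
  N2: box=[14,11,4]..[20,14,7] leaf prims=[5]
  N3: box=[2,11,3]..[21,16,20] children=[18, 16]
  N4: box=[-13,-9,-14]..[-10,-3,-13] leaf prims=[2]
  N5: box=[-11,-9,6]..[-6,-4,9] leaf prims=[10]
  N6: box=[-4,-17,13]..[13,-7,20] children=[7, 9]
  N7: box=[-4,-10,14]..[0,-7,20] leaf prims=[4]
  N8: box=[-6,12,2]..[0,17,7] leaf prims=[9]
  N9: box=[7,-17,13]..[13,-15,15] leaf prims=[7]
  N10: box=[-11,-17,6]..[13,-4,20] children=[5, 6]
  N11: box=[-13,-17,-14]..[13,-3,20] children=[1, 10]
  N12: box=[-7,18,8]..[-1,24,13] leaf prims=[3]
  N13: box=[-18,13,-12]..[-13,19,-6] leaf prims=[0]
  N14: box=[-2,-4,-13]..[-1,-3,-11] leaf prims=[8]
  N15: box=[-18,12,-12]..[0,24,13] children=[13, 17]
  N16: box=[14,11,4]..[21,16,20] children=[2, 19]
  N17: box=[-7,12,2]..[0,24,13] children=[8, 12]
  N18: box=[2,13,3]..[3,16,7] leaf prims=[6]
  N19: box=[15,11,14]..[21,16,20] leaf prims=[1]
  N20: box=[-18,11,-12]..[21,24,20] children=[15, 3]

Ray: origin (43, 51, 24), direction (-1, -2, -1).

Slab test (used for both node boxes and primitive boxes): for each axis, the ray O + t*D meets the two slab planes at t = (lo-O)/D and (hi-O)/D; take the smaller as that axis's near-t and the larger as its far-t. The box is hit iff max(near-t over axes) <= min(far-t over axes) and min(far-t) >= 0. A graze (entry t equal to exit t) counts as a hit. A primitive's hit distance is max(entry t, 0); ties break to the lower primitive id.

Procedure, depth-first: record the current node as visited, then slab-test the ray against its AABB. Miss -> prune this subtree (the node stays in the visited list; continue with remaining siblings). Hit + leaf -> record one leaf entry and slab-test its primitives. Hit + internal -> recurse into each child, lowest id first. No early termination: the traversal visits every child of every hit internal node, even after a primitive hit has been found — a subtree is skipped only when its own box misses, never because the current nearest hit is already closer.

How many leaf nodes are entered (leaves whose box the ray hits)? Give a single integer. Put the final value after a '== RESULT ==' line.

Traverse from the root:
N0 x:[22,61] y:[27/2,34] z:[4,38] -> hit [22,34], descend [11, 20]
  N11 x:[30,56] y:[27,34] z:[4,38] -> hit [30,34], descend [1, 10]
    N1 x:[44,56] y:[27,30] z:[35,38] -> miss, prune
    N10 x:[30,54] y:[55/2,34] z:[4,18] -> miss, prune
  N20 x:[22,61] y:[27/2,20] z:[4,36] -> miss, prune

order=[0, 11, 1, 10, 20]  |boxes|=5  |leaves|=0  hit=miss

== RESULT ==
0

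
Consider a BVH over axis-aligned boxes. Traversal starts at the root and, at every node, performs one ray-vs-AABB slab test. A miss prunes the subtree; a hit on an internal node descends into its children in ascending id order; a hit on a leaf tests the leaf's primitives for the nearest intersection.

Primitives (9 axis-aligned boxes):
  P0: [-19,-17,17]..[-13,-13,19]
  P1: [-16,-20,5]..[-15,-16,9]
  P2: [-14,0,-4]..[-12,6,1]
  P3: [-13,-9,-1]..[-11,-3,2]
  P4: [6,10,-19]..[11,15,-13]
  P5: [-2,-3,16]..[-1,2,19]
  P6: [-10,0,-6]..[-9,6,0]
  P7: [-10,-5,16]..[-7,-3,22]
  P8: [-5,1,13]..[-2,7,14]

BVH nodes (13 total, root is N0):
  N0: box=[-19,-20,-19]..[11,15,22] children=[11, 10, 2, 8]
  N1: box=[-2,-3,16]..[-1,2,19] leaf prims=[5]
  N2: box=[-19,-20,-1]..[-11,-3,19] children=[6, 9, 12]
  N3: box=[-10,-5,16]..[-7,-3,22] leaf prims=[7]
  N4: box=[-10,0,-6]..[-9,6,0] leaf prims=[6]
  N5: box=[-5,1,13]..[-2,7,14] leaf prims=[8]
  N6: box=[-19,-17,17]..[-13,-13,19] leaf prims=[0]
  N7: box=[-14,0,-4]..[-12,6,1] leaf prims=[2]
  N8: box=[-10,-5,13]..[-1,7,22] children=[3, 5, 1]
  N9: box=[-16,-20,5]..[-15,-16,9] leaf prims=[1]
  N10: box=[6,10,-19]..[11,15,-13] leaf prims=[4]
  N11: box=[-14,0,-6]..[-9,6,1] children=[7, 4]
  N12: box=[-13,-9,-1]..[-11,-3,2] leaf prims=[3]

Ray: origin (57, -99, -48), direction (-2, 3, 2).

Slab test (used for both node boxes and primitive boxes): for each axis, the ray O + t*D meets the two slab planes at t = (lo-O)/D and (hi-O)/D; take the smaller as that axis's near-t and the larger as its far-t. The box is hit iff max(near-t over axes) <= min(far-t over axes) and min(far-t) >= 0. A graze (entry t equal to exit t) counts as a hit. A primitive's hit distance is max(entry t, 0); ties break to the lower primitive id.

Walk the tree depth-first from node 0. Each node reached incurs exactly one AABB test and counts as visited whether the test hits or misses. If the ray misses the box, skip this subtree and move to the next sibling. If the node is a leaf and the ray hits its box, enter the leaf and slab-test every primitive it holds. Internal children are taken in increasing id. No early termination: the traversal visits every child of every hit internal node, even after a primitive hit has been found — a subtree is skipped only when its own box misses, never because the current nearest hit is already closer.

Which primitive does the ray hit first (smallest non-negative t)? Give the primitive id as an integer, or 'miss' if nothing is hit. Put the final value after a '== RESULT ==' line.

Trace the traversal:
N0 x:[23,38] y:[79/3,38] z:[29/2,35] -> hit [79/3,35], descend [2, 8, 10, 11]
  N2 x:[34,38] y:[79/3,32] z:[47/2,67/2] -> miss, prune
  N8 x:[29,67/2] y:[94/3,106/3] z:[61/2,35] -> hit [94/3,67/2], descend [1, 3, 5]
    N1 x:[29,59/2] y:[32,101/3] z:[32,67/2] -> miss, prune
    N3 x:[32,67/2] y:[94/3,32] z:[32,35] -> hit [32,32] leaf, test {P7@t=32}
    N5 x:[59/2,31] y:[100/3,106/3] z:[61/2,31] -> miss, prune
  N10 x:[23,51/2] y:[109/3,38] z:[29/2,35/2] -> miss, prune
  N11 x:[33,71/2] y:[33,35] z:[21,49/2] -> miss, prune

order=[0, 2, 8, 1, 3, 5, 10, 11]  |boxes|=8  |leaves|=1  hit=P7

== RESULT ==
7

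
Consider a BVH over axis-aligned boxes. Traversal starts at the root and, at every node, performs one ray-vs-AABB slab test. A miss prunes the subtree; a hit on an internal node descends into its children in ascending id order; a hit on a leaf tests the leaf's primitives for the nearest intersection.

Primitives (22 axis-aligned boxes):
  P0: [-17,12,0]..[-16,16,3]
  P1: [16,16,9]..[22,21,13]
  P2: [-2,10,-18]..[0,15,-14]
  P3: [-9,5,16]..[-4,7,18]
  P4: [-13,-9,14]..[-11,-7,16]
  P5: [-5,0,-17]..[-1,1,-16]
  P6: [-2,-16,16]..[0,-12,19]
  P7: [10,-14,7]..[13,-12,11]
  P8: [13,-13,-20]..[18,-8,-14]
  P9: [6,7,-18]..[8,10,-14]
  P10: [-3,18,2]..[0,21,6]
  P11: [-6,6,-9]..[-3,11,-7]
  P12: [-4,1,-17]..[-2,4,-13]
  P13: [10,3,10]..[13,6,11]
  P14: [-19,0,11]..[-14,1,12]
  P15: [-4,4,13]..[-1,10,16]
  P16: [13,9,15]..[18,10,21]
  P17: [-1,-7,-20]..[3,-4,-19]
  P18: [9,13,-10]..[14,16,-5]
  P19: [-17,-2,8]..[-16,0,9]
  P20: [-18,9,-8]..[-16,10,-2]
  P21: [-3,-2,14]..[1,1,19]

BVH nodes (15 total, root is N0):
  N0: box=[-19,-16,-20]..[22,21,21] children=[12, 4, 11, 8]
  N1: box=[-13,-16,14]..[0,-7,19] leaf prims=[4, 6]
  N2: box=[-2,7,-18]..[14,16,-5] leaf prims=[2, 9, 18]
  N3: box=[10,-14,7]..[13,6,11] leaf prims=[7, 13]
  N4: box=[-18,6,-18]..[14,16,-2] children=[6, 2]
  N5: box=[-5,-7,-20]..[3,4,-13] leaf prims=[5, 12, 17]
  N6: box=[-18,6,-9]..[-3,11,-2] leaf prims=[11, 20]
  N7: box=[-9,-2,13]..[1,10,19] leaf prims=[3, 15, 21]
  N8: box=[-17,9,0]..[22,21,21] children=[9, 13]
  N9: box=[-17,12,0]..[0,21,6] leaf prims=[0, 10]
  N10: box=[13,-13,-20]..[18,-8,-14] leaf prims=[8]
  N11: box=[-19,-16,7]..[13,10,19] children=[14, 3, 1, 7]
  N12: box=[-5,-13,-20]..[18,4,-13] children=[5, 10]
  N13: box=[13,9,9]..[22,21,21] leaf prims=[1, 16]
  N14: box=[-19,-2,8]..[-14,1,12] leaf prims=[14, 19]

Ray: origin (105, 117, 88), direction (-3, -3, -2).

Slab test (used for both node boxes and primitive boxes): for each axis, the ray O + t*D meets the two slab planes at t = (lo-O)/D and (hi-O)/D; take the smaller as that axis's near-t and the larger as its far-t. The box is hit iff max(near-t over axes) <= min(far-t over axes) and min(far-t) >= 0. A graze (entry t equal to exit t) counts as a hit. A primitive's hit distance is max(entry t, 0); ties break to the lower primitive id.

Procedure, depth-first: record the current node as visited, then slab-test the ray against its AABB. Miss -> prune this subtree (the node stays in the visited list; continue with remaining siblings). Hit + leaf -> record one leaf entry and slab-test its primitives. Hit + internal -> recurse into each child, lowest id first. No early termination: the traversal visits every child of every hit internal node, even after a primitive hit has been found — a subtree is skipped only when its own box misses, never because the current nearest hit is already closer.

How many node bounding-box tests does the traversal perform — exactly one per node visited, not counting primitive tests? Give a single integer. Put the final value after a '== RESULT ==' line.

Walk:
N0 x:[83/3,124/3] y:[32,133/3] z:[67/2,54] -> hit [67/2,124/3], descend [4, 8, 11, 12]
  N4 x:[91/3,41] y:[101/3,37] z:[45,53] -> miss, prune
  N8 x:[83/3,122/3] y:[32,36] z:[67/2,44] -> hit [67/2,36], descend [9, 13]
    N9 x:[35,122/3] y:[32,35] z:[41,44] -> miss, prune
    N13 x:[83/3,92/3] y:[32,36] z:[67/2,79/2] -> miss, prune
  N11 x:[92/3,124/3] y:[107/3,133/3] z:[69/2,81/2] -> hit [107/3,81/2], descend [1, 3, 7, 14]
    N1 x:[35,118/3] y:[124/3,133/3] z:[69/2,37] -> miss, prune
    N3 x:[92/3,95/3] y:[37,131/3] z:[77/2,81/2] -> miss, prune
    N7 x:[104/3,38] y:[107/3,119/3] z:[69/2,75/2] -> hit [107/3,75/2] leaf, test {P3(miss), P15@t=36, P21(miss)}
    N14 x:[119/3,124/3] y:[116/3,119/3] z:[38,40] -> hit [119/3,119/3] leaf, test {P14(miss), P19(miss)}
  N12 x:[29,110/3] y:[113/3,130/3] z:[101/2,54] -> miss, prune

Visited [0, 4, 8, 9, 13, 11, 1, 3, 7, 14, 12]. Tests: 11 box, 2 leaf. Nearest: P15.

== RESULT ==
11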